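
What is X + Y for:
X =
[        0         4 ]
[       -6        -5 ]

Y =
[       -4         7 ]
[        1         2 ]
X + Y =
[       -4        11 ]
[       -5        -3 ]

Matrix addition is elementwise: (X+Y)[i][j] = X[i][j] + Y[i][j].
  (X+Y)[0][0] = (0) + (-4) = -4
  (X+Y)[0][1] = (4) + (7) = 11
  (X+Y)[1][0] = (-6) + (1) = -5
  (X+Y)[1][1] = (-5) + (2) = -3
X + Y =
[       -4        11 ]
[       -5        -3 ]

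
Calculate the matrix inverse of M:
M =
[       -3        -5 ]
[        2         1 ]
det(M) = 7
M⁻¹ =
[      1/7       5/7 ]
[     -2/7      -3/7 ]

For a 2×2 matrix M = [[a, b], [c, d]] with det(M) ≠ 0, M⁻¹ = (1/det(M)) * [[d, -b], [-c, a]].
det(M) = (-3)*(1) - (-5)*(2) = -3 + 10 = 7.
M⁻¹ = (1/7) * [[1, 5], [-2, -3]].
Dividing each entry by 7 and reducing:
M⁻¹ =
[      1/7       5/7 ]
[     -2/7      -3/7 ]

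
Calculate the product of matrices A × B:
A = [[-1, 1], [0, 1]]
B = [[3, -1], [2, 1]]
[[-1, 2], [2, 1]]

Matrix multiplication:
C[0][0] = -1×3 + 1×2 = -1
C[0][1] = -1×-1 + 1×1 = 2
C[1][0] = 0×3 + 1×2 = 2
C[1][1] = 0×-1 + 1×1 = 1
Result: [[-1, 2], [2, 1]]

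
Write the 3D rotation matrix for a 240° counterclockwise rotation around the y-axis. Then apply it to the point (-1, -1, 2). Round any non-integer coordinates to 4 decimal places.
R = [[-1/2, 0, -√3/2], [0, 1, 0], [√3/2, 0, -1/2]]; R·(-1, -1, 2) = (-1.2321, -1.0000, -1.8660)

Rotation matrix for 240° around y-axis:
cos(240°) = -1/2, sin(240°) = -√3/2
R = [[-1/2, 0, -√3/2], [0, 1, 0], [√3/2, 0, -1/2]]
Apply to (-1, -1, 2): R·[-1, -1, 2]ᵀ = (-1.2321, -1.0000, -1.8660)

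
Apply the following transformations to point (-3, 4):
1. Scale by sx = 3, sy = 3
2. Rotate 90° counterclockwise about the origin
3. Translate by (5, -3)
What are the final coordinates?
(-7, -12)

Step 1: Scale → (-9, 12)
Step 2: Rotate 90° → (-12, -9)
Step 3: Translate → (-7, -12)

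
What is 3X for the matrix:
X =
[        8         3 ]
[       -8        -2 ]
3X =
[       24         9 ]
[      -24        -6 ]

Scalar multiplication is elementwise: (3X)[i][j] = 3 * X[i][j].
  (3X)[0][0] = 3 * (8) = 24
  (3X)[0][1] = 3 * (3) = 9
  (3X)[1][0] = 3 * (-8) = -24
  (3X)[1][1] = 3 * (-2) = -6
3X =
[       24         9 ]
[      -24        -6 ]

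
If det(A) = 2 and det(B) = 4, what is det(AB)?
8

Use the multiplicative property of determinants: det(AB) = det(A)*det(B).
det(AB) = (2)*(4) = 8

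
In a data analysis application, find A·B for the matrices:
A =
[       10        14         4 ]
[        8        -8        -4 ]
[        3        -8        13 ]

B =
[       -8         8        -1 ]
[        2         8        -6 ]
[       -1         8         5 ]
AB =
[      -56       224       -74 ]
[      -76       -32        20 ]
[      -53        64       110 ]

Matrix multiplication: (AB)[i][j] = sum over k of A[i][k] * B[k][j].
  (AB)[0][0] = (10)*(-8) + (14)*(2) + (4)*(-1) = -56
  (AB)[0][1] = (10)*(8) + (14)*(8) + (4)*(8) = 224
  (AB)[0][2] = (10)*(-1) + (14)*(-6) + (4)*(5) = -74
  (AB)[1][0] = (8)*(-8) + (-8)*(2) + (-4)*(-1) = -76
  (AB)[1][1] = (8)*(8) + (-8)*(8) + (-4)*(8) = -32
  (AB)[1][2] = (8)*(-1) + (-8)*(-6) + (-4)*(5) = 20
  (AB)[2][0] = (3)*(-8) + (-8)*(2) + (13)*(-1) = -53
  (AB)[2][1] = (3)*(8) + (-8)*(8) + (13)*(8) = 64
  (AB)[2][2] = (3)*(-1) + (-8)*(-6) + (13)*(5) = 110
AB =
[      -56       224       -74 ]
[      -76       -32        20 ]
[      -53        64       110 ]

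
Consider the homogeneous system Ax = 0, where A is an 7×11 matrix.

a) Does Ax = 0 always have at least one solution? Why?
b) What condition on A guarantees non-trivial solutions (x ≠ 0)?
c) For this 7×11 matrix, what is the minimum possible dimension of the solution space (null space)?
a) Yes, x = 0 is always a solution. b) When A has linearly dependent columns (rank < n). c) Minimum nullity = 4.

a) x = 0 satisfies A·0 = 0, so the zero vector is always a solution.
b) Non-trivial solutions exist iff the columns of A are linearly dependent, equivalently rank(A) < n (the number of columns).
c) By rank-nullity, rank(A) + nullity(A) = n = 11. Since A has only 7 rows, rank(A) ≤ 7, so nullity(A) ≥ 11 - 7 = 4.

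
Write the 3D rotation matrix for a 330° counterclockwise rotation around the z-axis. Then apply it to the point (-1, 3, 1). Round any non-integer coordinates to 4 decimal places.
R = [[√3/2, 1/2, 0], [-1/2, √3/2, 0], [0, 0, 1]]; R·(-1, 3, 1) = (0.6340, 3.0981, 1.0000)

Rotation matrix for 330° around z-axis:
cos(330°) = √3/2, sin(330°) = -1/2
R = [[√3/2, 1/2, 0], [-1/2, √3/2, 0], [0, 0, 1]]
Apply to (-1, 3, 1): R·[-1, 3, 1]ᵀ = (0.6340, 3.0981, 1.0000)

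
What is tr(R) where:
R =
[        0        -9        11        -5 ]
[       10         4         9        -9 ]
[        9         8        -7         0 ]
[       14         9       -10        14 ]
tr(R) = 0 + 4 - 7 + 14 = 11

The trace of a square matrix is the sum of its diagonal entries.
Diagonal entries of R: R[0][0] = 0, R[1][1] = 4, R[2][2] = -7, R[3][3] = 14.
tr(R) = 0 + 4 - 7 + 14 = 11.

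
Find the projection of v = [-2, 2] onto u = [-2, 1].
[-12/5, 6/5]

The projection of v onto u is proj_u(v) = ((v·u) / (u·u)) · u.
v·u = (-2)*(-2) + (2)*(1) = 6.
u·u = (-2)*(-2) + (1)*(1) = 5.
coefficient = 6 / 5 = 6/5.
proj_u(v) = 6/5 · [-2, 1] = [-12/5, 6/5].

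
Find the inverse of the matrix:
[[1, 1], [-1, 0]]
[[0, -1], [1, 1]]

For [[a,b],[c,d]], inverse = (1/det)·[[d,-b],[-c,a]]
det = 1·0 - 1·-1 = 1
Inverse = (1/1)·[[0, -1], [1, 1]]
        = [[0, -1], [1, 1]]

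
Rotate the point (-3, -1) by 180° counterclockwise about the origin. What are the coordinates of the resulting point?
(3, 1)

Rotation matrix R(θ) = [[cos θ, -sin θ], [sin θ, cos θ]]; for θ = 180°:
R = [[-1, 0], [0, -1]]
Result: R × [-3, -1]ᵀ = [-1·-3 + (0)·-1, 0·-3 + (-1)·-1]ᵀ = (3, 1)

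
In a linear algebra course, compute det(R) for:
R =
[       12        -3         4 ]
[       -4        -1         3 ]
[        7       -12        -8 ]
det(R) = 781

Expand along row 0 (cofactor expansion): det(R) = a*(e*i - f*h) - b*(d*i - f*g) + c*(d*h - e*g), where the 3×3 is [[a, b, c], [d, e, f], [g, h, i]].
Minor M_00 = (-1)*(-8) - (3)*(-12) = 8 + 36 = 44.
Minor M_01 = (-4)*(-8) - (3)*(7) = 32 - 21 = 11.
Minor M_02 = (-4)*(-12) - (-1)*(7) = 48 + 7 = 55.
det(R) = (12)*(44) - (-3)*(11) + (4)*(55) = 528 + 33 + 220 = 781.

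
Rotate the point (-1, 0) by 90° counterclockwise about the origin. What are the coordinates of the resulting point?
(0, -1)

Rotation matrix R(θ) = [[cos θ, -sin θ], [sin θ, cos θ]]; for θ = 90°:
R = [[0, -1], [1, 0]]
Result: R × [-1, 0]ᵀ = [0·-1 + (-1)·0, 1·-1 + (0)·0]ᵀ = (0, -1)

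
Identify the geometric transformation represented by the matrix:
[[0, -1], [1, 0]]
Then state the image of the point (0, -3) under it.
rotation by 90° counterclockwise; image of (0, -3) is (3, 0)

This matches the form [[cos θ, -sin θ], [sin θ, cos θ]] of a rotation matrix; reading off cos θ and sin θ gives the angle.
The matrix [[0, -1], [1, 0]] represents: rotation by 90° counterclockwise.
Applying it to (0, -3): [0·0 + -1·-3, 1·0 + 0·-3] = (3, 0).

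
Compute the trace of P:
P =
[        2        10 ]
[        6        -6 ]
tr(P) = 2 - 6 = -4

The trace of a square matrix is the sum of its diagonal entries.
Diagonal entries of P: P[0][0] = 2, P[1][1] = -6.
tr(P) = 2 - 6 = -4.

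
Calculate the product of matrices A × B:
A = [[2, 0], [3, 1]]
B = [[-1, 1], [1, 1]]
[[-2, 2], [-2, 4]]

Matrix multiplication:
C[0][0] = 2×-1 + 0×1 = -2
C[0][1] = 2×1 + 0×1 = 2
C[1][0] = 3×-1 + 1×1 = -2
C[1][1] = 3×1 + 1×1 = 4
Result: [[-2, 2], [-2, 4]]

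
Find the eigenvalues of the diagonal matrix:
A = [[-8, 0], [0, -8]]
λ₁ = -8, λ₂ = -8

The characteristic polynomial of A is det(A - λI) = (-8 - λ)(-8 - λ) = 0.
The roots are λ = -8 and λ = -8, so the eigenvalues are the diagonal entries.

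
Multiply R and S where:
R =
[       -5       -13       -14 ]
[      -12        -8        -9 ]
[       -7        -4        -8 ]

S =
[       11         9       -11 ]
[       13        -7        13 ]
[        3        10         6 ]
RS =
[     -266       -94      -198 ]
[     -263      -142       -26 ]
[     -153      -115       -23 ]

Matrix multiplication: (RS)[i][j] = sum over k of R[i][k] * S[k][j].
  (RS)[0][0] = (-5)*(11) + (-13)*(13) + (-14)*(3) = -266
  (RS)[0][1] = (-5)*(9) + (-13)*(-7) + (-14)*(10) = -94
  (RS)[0][2] = (-5)*(-11) + (-13)*(13) + (-14)*(6) = -198
  (RS)[1][0] = (-12)*(11) + (-8)*(13) + (-9)*(3) = -263
  (RS)[1][1] = (-12)*(9) + (-8)*(-7) + (-9)*(10) = -142
  (RS)[1][2] = (-12)*(-11) + (-8)*(13) + (-9)*(6) = -26
  (RS)[2][0] = (-7)*(11) + (-4)*(13) + (-8)*(3) = -153
  (RS)[2][1] = (-7)*(9) + (-4)*(-7) + (-8)*(10) = -115
  (RS)[2][2] = (-7)*(-11) + (-4)*(13) + (-8)*(6) = -23
RS =
[     -266       -94      -198 ]
[     -263      -142       -26 ]
[     -153      -115       -23 ]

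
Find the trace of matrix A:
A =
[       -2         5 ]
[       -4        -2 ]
tr(A) = -2 - 2 = -4

The trace of a square matrix is the sum of its diagonal entries.
Diagonal entries of A: A[0][0] = -2, A[1][1] = -2.
tr(A) = -2 - 2 = -4.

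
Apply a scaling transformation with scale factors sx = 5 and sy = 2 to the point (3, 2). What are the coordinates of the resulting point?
(15, 4)

Scaling matrix:
[[5, 0], [0, 2]]
Result: (3 × 5, 2 × 2) = (15, 4)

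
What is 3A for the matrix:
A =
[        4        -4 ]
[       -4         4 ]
3A =
[       12       -12 ]
[      -12        12 ]

Scalar multiplication is elementwise: (3A)[i][j] = 3 * A[i][j].
  (3A)[0][0] = 3 * (4) = 12
  (3A)[0][1] = 3 * (-4) = -12
  (3A)[1][0] = 3 * (-4) = -12
  (3A)[1][1] = 3 * (4) = 12
3A =
[       12       -12 ]
[      -12        12 ]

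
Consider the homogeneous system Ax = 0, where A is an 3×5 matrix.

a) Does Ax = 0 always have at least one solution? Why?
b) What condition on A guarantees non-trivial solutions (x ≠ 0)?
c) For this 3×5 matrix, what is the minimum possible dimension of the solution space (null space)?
a) Yes, x = 0 is always a solution. b) When A has linearly dependent columns (rank < n). c) Minimum nullity = 2.

a) x = 0 satisfies A·0 = 0, so the zero vector is always a solution.
b) Non-trivial solutions exist iff the columns of A are linearly dependent, equivalently rank(A) < n (the number of columns).
c) By rank-nullity, rank(A) + nullity(A) = n = 5. Since A has only 3 rows, rank(A) ≤ 3, so nullity(A) ≥ 5 - 3 = 2.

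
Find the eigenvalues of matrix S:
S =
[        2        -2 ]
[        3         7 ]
λ = 4, 5

Solve det(S - λI) = 0. For a 2×2 matrix the characteristic equation is λ² - (trace)λ + det = 0.
trace(S) = a + d = 2 + 7 = 9.
det(S) = a*d - b*c = (2)*(7) - (-2)*(3) = 14 + 6 = 20.
Characteristic equation: λ² - (9)λ + (20) = 0.
Discriminant = (9)² - 4*(20) = 81 - 80 = 1.
λ = (9 ± √1) / 2 = (9 ± 1) / 2 = 4, 5.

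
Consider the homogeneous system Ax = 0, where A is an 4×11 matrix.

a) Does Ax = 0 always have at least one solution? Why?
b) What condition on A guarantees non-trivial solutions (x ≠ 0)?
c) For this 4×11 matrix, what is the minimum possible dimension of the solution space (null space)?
a) Yes, x = 0 is always a solution. b) When A has linearly dependent columns (rank < n). c) Minimum nullity = 7.

a) x = 0 satisfies A·0 = 0, so the zero vector is always a solution.
b) Non-trivial solutions exist iff the columns of A are linearly dependent, equivalently rank(A) < n (the number of columns).
c) By rank-nullity, rank(A) + nullity(A) = n = 11. Since A has only 4 rows, rank(A) ≤ 4, so nullity(A) ≥ 11 - 4 = 7.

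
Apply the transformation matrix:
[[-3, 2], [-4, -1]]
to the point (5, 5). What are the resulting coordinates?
(-5, -25)

Matrix multiplication:
[[-3, 2], [-4, -1]] × [5, 5]ᵀ
= [-3×5 + 2×5, -4×5 + -1×5]ᵀ
= [-5.0000, -25.0000]ᵀ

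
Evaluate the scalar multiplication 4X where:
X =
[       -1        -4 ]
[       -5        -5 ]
4X =
[       -4       -16 ]
[      -20       -20 ]

Scalar multiplication is elementwise: (4X)[i][j] = 4 * X[i][j].
  (4X)[0][0] = 4 * (-1) = -4
  (4X)[0][1] = 4 * (-4) = -16
  (4X)[1][0] = 4 * (-5) = -20
  (4X)[1][1] = 4 * (-5) = -20
4X =
[       -4       -16 ]
[      -20       -20 ]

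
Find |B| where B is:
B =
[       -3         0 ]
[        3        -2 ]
det(B) = 6

For a 2×2 matrix [[a, b], [c, d]], det = a*d - b*c.
det(B) = (-3)*(-2) - (0)*(3) = 6 - 0 = 6.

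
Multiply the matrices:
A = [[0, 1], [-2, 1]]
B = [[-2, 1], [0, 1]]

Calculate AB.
[[0, 1], [4, -1]]

Each entry (i,j) of AB = sum over k of A[i][k]*B[k][j].
(AB)[0][0] = (0)*(-2) + (1)*(0) = 0
(AB)[0][1] = (0)*(1) + (1)*(1) = 1
(AB)[1][0] = (-2)*(-2) + (1)*(0) = 4
(AB)[1][1] = (-2)*(1) + (1)*(1) = -1
AB = [[0, 1], [4, -1]]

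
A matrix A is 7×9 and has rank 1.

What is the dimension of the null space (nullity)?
8

The rank-nullity theorem for an m×n matrix states:
rank(A) + nullity(A) = n (the number of columns).
Here n = 9 and rank(A) = 1, so nullity(A) = 9 - 1 = 8.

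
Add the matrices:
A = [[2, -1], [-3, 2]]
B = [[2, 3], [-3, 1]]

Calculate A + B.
[[4, 2], [-6, 3]]

Add corresponding elements:
(2)+(2)=4
(-1)+(3)=2
(-3)+(-3)=-6
(2)+(1)=3
A + B = [[4, 2], [-6, 3]]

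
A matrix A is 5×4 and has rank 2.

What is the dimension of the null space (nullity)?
2

The rank-nullity theorem for an m×n matrix states:
rank(A) + nullity(A) = n (the number of columns).
Here n = 4 and rank(A) = 2, so nullity(A) = 4 - 2 = 2.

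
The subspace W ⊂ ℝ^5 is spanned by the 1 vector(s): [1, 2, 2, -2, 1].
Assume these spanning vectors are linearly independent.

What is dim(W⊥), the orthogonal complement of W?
dim(W⊥) = 4

For any subspace W of ℝ^n, dim(W) + dim(W⊥) = n (the whole-space dimension).
Here the given 1 vectors are linearly independent, so dim(W) = 1.
Thus dim(W⊥) = n - dim(W) = 5 - 1 = 4.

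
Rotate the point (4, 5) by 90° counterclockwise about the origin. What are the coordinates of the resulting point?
(-5, 4)

Rotation matrix R(θ) = [[cos θ, -sin θ], [sin θ, cos θ]]; for θ = 90°:
R = [[0, -1], [1, 0]]
Result: R × [4, 5]ᵀ = [0·4 + (-1)·5, 1·4 + (0)·5]ᵀ = (-5, 4)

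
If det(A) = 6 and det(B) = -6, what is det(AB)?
-36

Use the multiplicative property of determinants: det(AB) = det(A)*det(B).
det(AB) = (6)*(-6) = -36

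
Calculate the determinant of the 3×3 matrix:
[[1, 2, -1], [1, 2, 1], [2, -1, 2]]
10

Expansion along first row:
det = 1·det([[2,1],[-1,2]]) - 2·det([[1,1],[2,2]]) + -1·det([[1,2],[2,-1]])
    = 1·(2·2 - 1·-1) - 2·(1·2 - 1·2) + -1·(1·-1 - 2·2)
    = 1·5 - 2·0 + -1·-5
    = 5 + 0 + 5 = 10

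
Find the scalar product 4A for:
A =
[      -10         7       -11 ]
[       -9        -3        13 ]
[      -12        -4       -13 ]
4A =
[      -40        28       -44 ]
[      -36       -12        52 ]
[      -48       -16       -52 ]

Scalar multiplication is elementwise: (4A)[i][j] = 4 * A[i][j].
  (4A)[0][0] = 4 * (-10) = -40
  (4A)[0][1] = 4 * (7) = 28
  (4A)[0][2] = 4 * (-11) = -44
  (4A)[1][0] = 4 * (-9) = -36
  (4A)[1][1] = 4 * (-3) = -12
  (4A)[1][2] = 4 * (13) = 52
  (4A)[2][0] = 4 * (-12) = -48
  (4A)[2][1] = 4 * (-4) = -16
  (4A)[2][2] = 4 * (-13) = -52
4A =
[      -40        28       -44 ]
[      -36       -12        52 ]
[      -48       -16       -52 ]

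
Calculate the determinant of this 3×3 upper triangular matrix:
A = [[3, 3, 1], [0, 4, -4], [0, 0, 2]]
24

The determinant of a triangular matrix is the product of its diagonal entries (the off-diagonal entries above the diagonal do not affect it).
det(A) = (3) * (4) * (2) = 24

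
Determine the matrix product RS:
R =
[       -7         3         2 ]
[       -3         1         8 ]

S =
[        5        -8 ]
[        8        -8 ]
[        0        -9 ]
RS =
[      -11        14 ]
[       -7       -56 ]

Matrix multiplication: (RS)[i][j] = sum over k of R[i][k] * S[k][j].
  (RS)[0][0] = (-7)*(5) + (3)*(8) + (2)*(0) = -11
  (RS)[0][1] = (-7)*(-8) + (3)*(-8) + (2)*(-9) = 14
  (RS)[1][0] = (-3)*(5) + (1)*(8) + (8)*(0) = -7
  (RS)[1][1] = (-3)*(-8) + (1)*(-8) + (8)*(-9) = -56
RS =
[      -11        14 ]
[       -7       -56 ]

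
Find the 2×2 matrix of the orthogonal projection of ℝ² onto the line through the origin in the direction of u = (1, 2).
[[1/5, 2/5], [2/5, 4/5]]

The orthogonal projection onto the line spanned by a nonzero vector u = (a, b) has matrix P = (u uᵀ) / (uᵀ u) = (1/(a² + b²)) · [[a², ab], [ab, b²]].
Here u = (1, 2), so a² + b² = 1 + 4 = 5.
P = (1/5) · [[1, 2], [2, 4]] = [[1/5, 2/5], [2/5, 4/5]].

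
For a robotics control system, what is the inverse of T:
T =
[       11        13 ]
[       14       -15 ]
det(T) = -347
T⁻¹ =
[   15/347    13/347 ]
[   14/347   -11/347 ]

For a 2×2 matrix T = [[a, b], [c, d]] with det(T) ≠ 0, T⁻¹ = (1/det(T)) * [[d, -b], [-c, a]].
det(T) = (11)*(-15) - (13)*(14) = -165 - 182 = -347.
T⁻¹ = (1/-347) * [[-15, -13], [-14, 11]].
Dividing each entry by -347 and reducing:
T⁻¹ =
[   15/347    13/347 ]
[   14/347   -11/347 ]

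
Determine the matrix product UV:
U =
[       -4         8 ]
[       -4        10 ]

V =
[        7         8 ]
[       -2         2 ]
UV =
[      -44       -16 ]
[      -48       -12 ]

Matrix multiplication: (UV)[i][j] = sum over k of U[i][k] * V[k][j].
  (UV)[0][0] = (-4)*(7) + (8)*(-2) = -44
  (UV)[0][1] = (-4)*(8) + (8)*(2) = -16
  (UV)[1][0] = (-4)*(7) + (10)*(-2) = -48
  (UV)[1][1] = (-4)*(8) + (10)*(2) = -12
UV =
[      -44       -16 ]
[      -48       -12 ]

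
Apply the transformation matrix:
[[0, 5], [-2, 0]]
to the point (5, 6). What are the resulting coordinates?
(30, -10)

Matrix multiplication:
[[0, 5], [-2, 0]] × [5, 6]ᵀ
= [0×5 + 5×6, -2×5 + 0×6]ᵀ
= [30.0000, -10.0000]ᵀ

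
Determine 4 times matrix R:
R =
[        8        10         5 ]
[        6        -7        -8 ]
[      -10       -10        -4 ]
4R =
[       32        40        20 ]
[       24       -28       -32 ]
[      -40       -40       -16 ]

Scalar multiplication is elementwise: (4R)[i][j] = 4 * R[i][j].
  (4R)[0][0] = 4 * (8) = 32
  (4R)[0][1] = 4 * (10) = 40
  (4R)[0][2] = 4 * (5) = 20
  (4R)[1][0] = 4 * (6) = 24
  (4R)[1][1] = 4 * (-7) = -28
  (4R)[1][2] = 4 * (-8) = -32
  (4R)[2][0] = 4 * (-10) = -40
  (4R)[2][1] = 4 * (-10) = -40
  (4R)[2][2] = 4 * (-4) = -16
4R =
[       32        40        20 ]
[       24       -28       -32 ]
[      -40       -40       -16 ]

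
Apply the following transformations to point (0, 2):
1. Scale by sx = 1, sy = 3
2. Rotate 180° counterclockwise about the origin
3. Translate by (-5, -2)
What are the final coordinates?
(-5, -8)

Step 1: Scale → (0, 6)
Step 2: Rotate 180° → (0, -6)
Step 3: Translate → (-5, -8)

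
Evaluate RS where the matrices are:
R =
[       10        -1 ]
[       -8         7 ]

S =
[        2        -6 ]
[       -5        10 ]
RS =
[       25       -70 ]
[      -51       118 ]

Matrix multiplication: (RS)[i][j] = sum over k of R[i][k] * S[k][j].
  (RS)[0][0] = (10)*(2) + (-1)*(-5) = 25
  (RS)[0][1] = (10)*(-6) + (-1)*(10) = -70
  (RS)[1][0] = (-8)*(2) + (7)*(-5) = -51
  (RS)[1][1] = (-8)*(-6) + (7)*(10) = 118
RS =
[       25       -70 ]
[      -51       118 ]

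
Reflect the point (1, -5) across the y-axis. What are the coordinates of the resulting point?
(-1, -5)

Reflection across y-axis: (1, -5) → (-1, -5)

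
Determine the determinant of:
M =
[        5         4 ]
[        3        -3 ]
det(M) = -27

For a 2×2 matrix [[a, b], [c, d]], det = a*d - b*c.
det(M) = (5)*(-3) - (4)*(3) = -15 - 12 = -27.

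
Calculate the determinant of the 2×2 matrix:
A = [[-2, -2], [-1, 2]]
-6

For A = [[a, b], [c, d]], det(A) = a*d - b*c.
det(A) = (-2)*(2) - (-2)*(-1) = -4 - 2 = -6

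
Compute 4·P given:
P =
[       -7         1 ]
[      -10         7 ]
4P =
[      -28         4 ]
[      -40        28 ]

Scalar multiplication is elementwise: (4P)[i][j] = 4 * P[i][j].
  (4P)[0][0] = 4 * (-7) = -28
  (4P)[0][1] = 4 * (1) = 4
  (4P)[1][0] = 4 * (-10) = -40
  (4P)[1][1] = 4 * (7) = 28
4P =
[      -28         4 ]
[      -40        28 ]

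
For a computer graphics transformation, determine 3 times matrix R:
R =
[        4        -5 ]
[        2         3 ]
3R =
[       12       -15 ]
[        6         9 ]

Scalar multiplication is elementwise: (3R)[i][j] = 3 * R[i][j].
  (3R)[0][0] = 3 * (4) = 12
  (3R)[0][1] = 3 * (-5) = -15
  (3R)[1][0] = 3 * (2) = 6
  (3R)[1][1] = 3 * (3) = 9
3R =
[       12       -15 ]
[        6         9 ]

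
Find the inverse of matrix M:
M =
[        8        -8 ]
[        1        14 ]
det(M) = 120
M⁻¹ =
[     7/60      1/15 ]
[   -1/120      1/15 ]

For a 2×2 matrix M = [[a, b], [c, d]] with det(M) ≠ 0, M⁻¹ = (1/det(M)) * [[d, -b], [-c, a]].
det(M) = (8)*(14) - (-8)*(1) = 112 + 8 = 120.
M⁻¹ = (1/120) * [[14, 8], [-1, 8]].
Dividing each entry by 120 and reducing:
M⁻¹ =
[     7/60      1/15 ]
[   -1/120      1/15 ]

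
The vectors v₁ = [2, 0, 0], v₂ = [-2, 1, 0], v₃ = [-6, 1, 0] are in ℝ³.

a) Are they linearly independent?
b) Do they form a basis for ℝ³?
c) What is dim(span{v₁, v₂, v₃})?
Not independent, not a basis, dim(span) = 2

Check whether v₃ can be written as a linear combination of v₁ and v₂.
v₃ = (-2)·v₁ + (1)·v₂ = [-6, 1, 0], so the three vectors are linearly dependent.
Thus they do not form a basis for ℝ³, and dim(span{v₁, v₂, v₃}) = 2 (spanned by v₁ and v₂).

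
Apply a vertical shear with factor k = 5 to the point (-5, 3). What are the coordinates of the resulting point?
(-5, -22)

Shear matrix for vertical shear with factor k = 5:
[[1, 0], [5, 1]]
Result: (-5, 3) → (-5, -22)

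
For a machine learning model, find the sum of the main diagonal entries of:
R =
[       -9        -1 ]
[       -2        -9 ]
tr(R) = -9 - 9 = -18

The trace of a square matrix is the sum of its diagonal entries.
Diagonal entries of R: R[0][0] = -9, R[1][1] = -9.
tr(R) = -9 - 9 = -18.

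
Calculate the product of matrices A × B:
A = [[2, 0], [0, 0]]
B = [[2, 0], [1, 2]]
[[4, 0], [0, 0]]

Matrix multiplication:
C[0][0] = 2×2 + 0×1 = 4
C[0][1] = 2×0 + 0×2 = 0
C[1][0] = 0×2 + 0×1 = 0
C[1][1] = 0×0 + 0×2 = 0
Result: [[4, 0], [0, 0]]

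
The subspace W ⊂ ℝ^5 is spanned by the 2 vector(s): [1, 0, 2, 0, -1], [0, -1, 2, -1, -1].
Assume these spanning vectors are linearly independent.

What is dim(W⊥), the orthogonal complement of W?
dim(W⊥) = 3

For any subspace W of ℝ^n, dim(W) + dim(W⊥) = n (the whole-space dimension).
Here the given 2 vectors are linearly independent, so dim(W) = 2.
Thus dim(W⊥) = n - dim(W) = 5 - 2 = 3.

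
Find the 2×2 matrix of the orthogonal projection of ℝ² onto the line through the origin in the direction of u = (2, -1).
[[4/5, -2/5], [-2/5, 1/5]]

The orthogonal projection onto the line spanned by a nonzero vector u = (a, b) has matrix P = (u uᵀ) / (uᵀ u) = (1/(a² + b²)) · [[a², ab], [ab, b²]].
Here u = (2, -1), so a² + b² = 4 + 1 = 5.
P = (1/5) · [[4, -2], [-2, 1]] = [[4/5, -2/5], [-2/5, 1/5]].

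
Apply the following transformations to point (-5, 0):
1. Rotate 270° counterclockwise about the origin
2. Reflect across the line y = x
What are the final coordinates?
(5, 0)

Step 1: Rotate 270° → (0, 5)
Step 2: Reflect across the line y = x → (5, 0)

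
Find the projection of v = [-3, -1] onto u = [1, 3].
[-3/5, -9/5]

The projection of v onto u is proj_u(v) = ((v·u) / (u·u)) · u.
v·u = (-3)*(1) + (-1)*(3) = -6.
u·u = (1)*(1) + (3)*(3) = 10.
coefficient = -6 / 10 = -3/5.
proj_u(v) = -3/5 · [1, 3] = [-3/5, -9/5].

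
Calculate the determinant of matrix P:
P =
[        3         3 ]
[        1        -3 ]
det(P) = -12

For a 2×2 matrix [[a, b], [c, d]], det = a*d - b*c.
det(P) = (3)*(-3) - (3)*(1) = -9 - 3 = -12.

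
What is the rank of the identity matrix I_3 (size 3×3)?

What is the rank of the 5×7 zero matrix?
rank(I_3) = 3, rank(0) = 0

The identity I_3 has 3 columns that are the standard basis vectors e_1, …, e_3. These are linearly independent, so all 3 columns are pivots and rank(I_3) = 3.
The 5×7 zero matrix has every entry zero, so every row is the zero row and there are no pivots; rank(0) = 0.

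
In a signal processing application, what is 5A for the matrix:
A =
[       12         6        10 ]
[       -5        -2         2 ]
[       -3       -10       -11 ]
5A =
[       60        30        50 ]
[      -25       -10        10 ]
[      -15       -50       -55 ]

Scalar multiplication is elementwise: (5A)[i][j] = 5 * A[i][j].
  (5A)[0][0] = 5 * (12) = 60
  (5A)[0][1] = 5 * (6) = 30
  (5A)[0][2] = 5 * (10) = 50
  (5A)[1][0] = 5 * (-5) = -25
  (5A)[1][1] = 5 * (-2) = -10
  (5A)[1][2] = 5 * (2) = 10
  (5A)[2][0] = 5 * (-3) = -15
  (5A)[2][1] = 5 * (-10) = -50
  (5A)[2][2] = 5 * (-11) = -55
5A =
[       60        30        50 ]
[      -25       -10        10 ]
[      -15       -50       -55 ]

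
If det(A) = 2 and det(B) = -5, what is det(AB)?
-10

Use the multiplicative property of determinants: det(AB) = det(A)*det(B).
det(AB) = (2)*(-5) = -10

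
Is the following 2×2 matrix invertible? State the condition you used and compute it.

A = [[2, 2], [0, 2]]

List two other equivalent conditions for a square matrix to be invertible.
Yes, invertible; det(A) = 4 ≠ 0. Equivalent conditions: rank(A) = 2; Ax = 0 has only the trivial solution; 0 is not an eigenvalue; the columns of A are linearly independent.

To check invertibility, compute det(A).
The given matrix is triangular, so det(A) equals the product of its diagonal entries = 4 ≠ 0.
Since det(A) ≠ 0, A is invertible.
Equivalent conditions for a square matrix A to be invertible:
- rank(A) = 2 (full rank).
- The homogeneous system Ax = 0 has only the trivial solution x = 0.
- 0 is not an eigenvalue of A.
- The columns (equivalently rows) of A are linearly independent.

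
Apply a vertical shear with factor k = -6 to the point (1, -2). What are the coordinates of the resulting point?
(1, -8)

Shear matrix for vertical shear with factor k = -6:
[[1, 0], [-6, 1]]
Result: (1, -2) → (1, -8)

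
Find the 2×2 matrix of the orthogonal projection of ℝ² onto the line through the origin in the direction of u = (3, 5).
[[9/34, 15/34], [15/34, 25/34]]

The orthogonal projection onto the line spanned by a nonzero vector u = (a, b) has matrix P = (u uᵀ) / (uᵀ u) = (1/(a² + b²)) · [[a², ab], [ab, b²]].
Here u = (3, 5), so a² + b² = 9 + 25 = 34.
P = (1/34) · [[9, 15], [15, 25]] = [[9/34, 15/34], [15/34, 25/34]].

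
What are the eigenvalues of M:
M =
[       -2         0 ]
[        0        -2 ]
λ = -2, -2

Solve det(M - λI) = 0. For a 2×2 matrix the characteristic equation is λ² - (trace)λ + det = 0.
trace(M) = a + d = -2 - 2 = -4.
det(M) = a*d - b*c = (-2)*(-2) - (0)*(0) = 4 - 0 = 4.
Characteristic equation: λ² - (-4)λ + (4) = 0.
Discriminant = (-4)² - 4*(4) = 16 - 16 = 0.
λ = (-4 ± √0) / 2 = (-4 ± 0) / 2 = -2, -2.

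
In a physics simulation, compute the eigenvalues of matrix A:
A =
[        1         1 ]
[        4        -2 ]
λ = -3, 2

Solve det(A - λI) = 0. For a 2×2 matrix the characteristic equation is λ² - (trace)λ + det = 0.
trace(A) = a + d = 1 - 2 = -1.
det(A) = a*d - b*c = (1)*(-2) - (1)*(4) = -2 - 4 = -6.
Characteristic equation: λ² - (-1)λ + (-6) = 0.
Discriminant = (-1)² - 4*(-6) = 1 + 24 = 25.
λ = (-1 ± √25) / 2 = (-1 ± 5) / 2 = -3, 2.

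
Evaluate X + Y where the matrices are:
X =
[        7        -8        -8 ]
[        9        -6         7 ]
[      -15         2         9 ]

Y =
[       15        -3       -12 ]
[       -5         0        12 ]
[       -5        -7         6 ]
X + Y =
[       22       -11       -20 ]
[        4        -6        19 ]
[      -20        -5        15 ]

Matrix addition is elementwise: (X+Y)[i][j] = X[i][j] + Y[i][j].
  (X+Y)[0][0] = (7) + (15) = 22
  (X+Y)[0][1] = (-8) + (-3) = -11
  (X+Y)[0][2] = (-8) + (-12) = -20
  (X+Y)[1][0] = (9) + (-5) = 4
  (X+Y)[1][1] = (-6) + (0) = -6
  (X+Y)[1][2] = (7) + (12) = 19
  (X+Y)[2][0] = (-15) + (-5) = -20
  (X+Y)[2][1] = (2) + (-7) = -5
  (X+Y)[2][2] = (9) + (6) = 15
X + Y =
[       22       -11       -20 ]
[        4        -6        19 ]
[      -20        -5        15 ]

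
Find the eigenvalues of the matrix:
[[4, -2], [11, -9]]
λ = -7 and λ = 2

Characteristic equation: det(A - λI) = 0
λ² - (trace)λ + (det) = 0
λ² - (-5)λ + (-14) = 0
λ² + 5λ - 14 = 0
Solving: λ = -7, 2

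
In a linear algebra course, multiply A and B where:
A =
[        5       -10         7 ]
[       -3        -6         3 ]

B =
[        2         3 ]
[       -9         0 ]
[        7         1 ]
AB =
[      149        22 ]
[       69        -6 ]

Matrix multiplication: (AB)[i][j] = sum over k of A[i][k] * B[k][j].
  (AB)[0][0] = (5)*(2) + (-10)*(-9) + (7)*(7) = 149
  (AB)[0][1] = (5)*(3) + (-10)*(0) + (7)*(1) = 22
  (AB)[1][0] = (-3)*(2) + (-6)*(-9) + (3)*(7) = 69
  (AB)[1][1] = (-3)*(3) + (-6)*(0) + (3)*(1) = -6
AB =
[      149        22 ]
[       69        -6 ]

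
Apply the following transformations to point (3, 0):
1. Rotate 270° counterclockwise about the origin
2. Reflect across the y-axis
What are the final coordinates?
(0, -3)

Step 1: Rotate 270° → (0, -3)
Step 2: Reflect across the y-axis → (0, -3)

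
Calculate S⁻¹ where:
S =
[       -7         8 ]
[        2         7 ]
det(S) = -65
S⁻¹ =
[    -7/65      8/65 ]
[     2/65      7/65 ]

For a 2×2 matrix S = [[a, b], [c, d]] with det(S) ≠ 0, S⁻¹ = (1/det(S)) * [[d, -b], [-c, a]].
det(S) = (-7)*(7) - (8)*(2) = -49 - 16 = -65.
S⁻¹ = (1/-65) * [[7, -8], [-2, -7]].
Dividing each entry by -65 and reducing:
S⁻¹ =
[    -7/65      8/65 ]
[     2/65      7/65 ]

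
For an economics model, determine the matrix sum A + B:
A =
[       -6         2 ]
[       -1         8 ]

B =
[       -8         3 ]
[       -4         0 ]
A + B =
[      -14         5 ]
[       -5         8 ]

Matrix addition is elementwise: (A+B)[i][j] = A[i][j] + B[i][j].
  (A+B)[0][0] = (-6) + (-8) = -14
  (A+B)[0][1] = (2) + (3) = 5
  (A+B)[1][0] = (-1) + (-4) = -5
  (A+B)[1][1] = (8) + (0) = 8
A + B =
[      -14         5 ]
[       -5         8 ]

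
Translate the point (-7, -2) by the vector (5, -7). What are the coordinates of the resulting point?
(-2, -9)

Translation by (5, -7):
x' = -7 + 5 = -2
y' = -2 + -7 = -9
Homogeneous matrix: [[1, 0, 5], [0, 1, -7], [0, 0, 1]]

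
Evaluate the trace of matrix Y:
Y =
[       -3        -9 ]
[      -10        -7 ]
tr(Y) = -3 - 7 = -10

The trace of a square matrix is the sum of its diagonal entries.
Diagonal entries of Y: Y[0][0] = -3, Y[1][1] = -7.
tr(Y) = -3 - 7 = -10.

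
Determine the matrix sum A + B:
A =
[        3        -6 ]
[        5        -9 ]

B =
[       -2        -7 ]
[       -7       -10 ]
A + B =
[        1       -13 ]
[       -2       -19 ]

Matrix addition is elementwise: (A+B)[i][j] = A[i][j] + B[i][j].
  (A+B)[0][0] = (3) + (-2) = 1
  (A+B)[0][1] = (-6) + (-7) = -13
  (A+B)[1][0] = (5) + (-7) = -2
  (A+B)[1][1] = (-9) + (-10) = -19
A + B =
[        1       -13 ]
[       -2       -19 ]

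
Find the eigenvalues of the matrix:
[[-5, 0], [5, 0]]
λ = -5 and λ = 0

Characteristic equation: det(A - λI) = 0
λ² - (trace)λ + (det) = 0
λ² - (-5)λ + (0) = 0
λ² + 5λ + 0 = 0
Solving: λ = -5, 0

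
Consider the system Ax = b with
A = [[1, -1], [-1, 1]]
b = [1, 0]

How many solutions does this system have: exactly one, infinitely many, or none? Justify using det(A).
No solution

det(A) = (1)*(1) - (-1)*(-1) = 0, so A is singular.
The column space of A is span(column 1) = span([1, -1]).
b = [1, 0] is not a scalar multiple of column 1, so b ∉ column space and the system is inconsistent — no solution.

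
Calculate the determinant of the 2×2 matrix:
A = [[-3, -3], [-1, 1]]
-6

For A = [[a, b], [c, d]], det(A) = a*d - b*c.
det(A) = (-3)*(1) - (-3)*(-1) = -3 - 3 = -6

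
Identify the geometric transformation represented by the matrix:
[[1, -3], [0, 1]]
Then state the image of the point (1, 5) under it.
horizontal shear with factor -3; image of (1, 5) is (-14, 5)

The matrix [[1, k], [0, 1]] sends (x, y) to (x + -3y, y), leaving the y-coordinate fixed: a horizontal shear.
The matrix [[1, -3], [0, 1]] represents: horizontal shear with factor -3.
Applying it to (1, 5): [1·1 + -3·5, 0·1 + 1·5] = (-14, 5).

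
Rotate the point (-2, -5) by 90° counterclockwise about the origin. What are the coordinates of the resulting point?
(5, -2)

Rotation matrix R(θ) = [[cos θ, -sin θ], [sin θ, cos θ]]; for θ = 90°:
R = [[0, -1], [1, 0]]
Result: R × [-2, -5]ᵀ = [0·-2 + (-1)·-5, 1·-2 + (0)·-5]ᵀ = (5, -2)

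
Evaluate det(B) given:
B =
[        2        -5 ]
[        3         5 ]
det(B) = 25

For a 2×2 matrix [[a, b], [c, d]], det = a*d - b*c.
det(B) = (2)*(5) - (-5)*(3) = 10 + 15 = 25.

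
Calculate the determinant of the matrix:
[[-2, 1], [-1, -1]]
3

For a 2×2 matrix [[a, b], [c, d]], det = ad - bc
det = (-2)(-1) - (1)(-1) = 2 - -1 = 3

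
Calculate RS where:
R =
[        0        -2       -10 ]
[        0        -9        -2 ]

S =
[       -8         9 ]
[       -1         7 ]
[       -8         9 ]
RS =
[       82      -104 ]
[       25       -81 ]

Matrix multiplication: (RS)[i][j] = sum over k of R[i][k] * S[k][j].
  (RS)[0][0] = (0)*(-8) + (-2)*(-1) + (-10)*(-8) = 82
  (RS)[0][1] = (0)*(9) + (-2)*(7) + (-10)*(9) = -104
  (RS)[1][0] = (0)*(-8) + (-9)*(-1) + (-2)*(-8) = 25
  (RS)[1][1] = (0)*(9) + (-9)*(7) + (-2)*(9) = -81
RS =
[       82      -104 ]
[       25       -81 ]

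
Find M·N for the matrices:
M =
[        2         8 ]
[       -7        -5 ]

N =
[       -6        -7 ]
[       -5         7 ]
MN =
[      -52        42 ]
[       67        14 ]

Matrix multiplication: (MN)[i][j] = sum over k of M[i][k] * N[k][j].
  (MN)[0][0] = (2)*(-6) + (8)*(-5) = -52
  (MN)[0][1] = (2)*(-7) + (8)*(7) = 42
  (MN)[1][0] = (-7)*(-6) + (-5)*(-5) = 67
  (MN)[1][1] = (-7)*(-7) + (-5)*(7) = 14
MN =
[      -52        42 ]
[       67        14 ]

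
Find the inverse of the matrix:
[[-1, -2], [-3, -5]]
[[5, -2], [-3, 1]]

For [[a,b],[c,d]], inverse = (1/det)·[[d,-b],[-c,a]]
det = -1·-5 - -2·-3 = -1
Inverse = (1/-1)·[[-5, 2], [3, -1]]
        = [[5, -2], [-3, 1]]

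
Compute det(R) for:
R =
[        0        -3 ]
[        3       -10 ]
det(R) = 9

For a 2×2 matrix [[a, b], [c, d]], det = a*d - b*c.
det(R) = (0)*(-10) - (-3)*(3) = 0 + 9 = 9.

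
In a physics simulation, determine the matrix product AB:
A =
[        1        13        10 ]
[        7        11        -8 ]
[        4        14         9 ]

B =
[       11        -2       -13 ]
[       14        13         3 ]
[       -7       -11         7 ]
AB =
[      123        57        96 ]
[      287       217      -114 ]
[      177        75        53 ]

Matrix multiplication: (AB)[i][j] = sum over k of A[i][k] * B[k][j].
  (AB)[0][0] = (1)*(11) + (13)*(14) + (10)*(-7) = 123
  (AB)[0][1] = (1)*(-2) + (13)*(13) + (10)*(-11) = 57
  (AB)[0][2] = (1)*(-13) + (13)*(3) + (10)*(7) = 96
  (AB)[1][0] = (7)*(11) + (11)*(14) + (-8)*(-7) = 287
  (AB)[1][1] = (7)*(-2) + (11)*(13) + (-8)*(-11) = 217
  (AB)[1][2] = (7)*(-13) + (11)*(3) + (-8)*(7) = -114
  (AB)[2][0] = (4)*(11) + (14)*(14) + (9)*(-7) = 177
  (AB)[2][1] = (4)*(-2) + (14)*(13) + (9)*(-11) = 75
  (AB)[2][2] = (4)*(-13) + (14)*(3) + (9)*(7) = 53
AB =
[      123        57        96 ]
[      287       217      -114 ]
[      177        75        53 ]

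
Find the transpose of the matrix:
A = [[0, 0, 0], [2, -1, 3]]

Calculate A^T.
[[0, 2], [0, -1], [0, 3]]

The transpose sends entry (i,j) to (j,i); rows become columns.
Row 0 of A: [0, 0, 0] -> column 0 of A^T.
Row 1 of A: [2, -1, 3] -> column 1 of A^T.
A^T = [[0, 2], [0, -1], [0, 3]]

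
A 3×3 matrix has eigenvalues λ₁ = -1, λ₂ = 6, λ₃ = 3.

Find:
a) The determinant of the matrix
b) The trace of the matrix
det = -18, trace = 8

Two standard eigenvalue identities:
- det(A) equals the product of the eigenvalues (counted with multiplicity).
- trace(A) equals the sum of the eigenvalues.
det(A) = (-1)*(6)*(3) = -18.
trace(A) = -1 + 6 + 3 = 8.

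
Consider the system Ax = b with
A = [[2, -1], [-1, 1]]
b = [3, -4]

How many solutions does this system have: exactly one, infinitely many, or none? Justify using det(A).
Exactly one solution

Compute det(A) = (2)*(1) - (-1)*(-1) = 1.
Because det(A) ≠ 0, A is invertible and Ax = b has a unique solution for every b (here x = A⁻¹ b).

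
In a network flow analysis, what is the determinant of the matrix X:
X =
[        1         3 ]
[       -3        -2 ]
det(X) = 7

For a 2×2 matrix [[a, b], [c, d]], det = a*d - b*c.
det(X) = (1)*(-2) - (3)*(-3) = -2 + 9 = 7.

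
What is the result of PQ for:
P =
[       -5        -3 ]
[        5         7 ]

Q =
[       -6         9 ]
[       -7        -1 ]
PQ =
[       51       -42 ]
[      -79        38 ]

Matrix multiplication: (PQ)[i][j] = sum over k of P[i][k] * Q[k][j].
  (PQ)[0][0] = (-5)*(-6) + (-3)*(-7) = 51
  (PQ)[0][1] = (-5)*(9) + (-3)*(-1) = -42
  (PQ)[1][0] = (5)*(-6) + (7)*(-7) = -79
  (PQ)[1][1] = (5)*(9) + (7)*(-1) = 38
PQ =
[       51       -42 ]
[      -79        38 ]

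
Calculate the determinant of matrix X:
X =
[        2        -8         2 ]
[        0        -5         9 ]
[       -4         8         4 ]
det(X) = 64

Expand along row 0 (cofactor expansion): det(X) = a*(e*i - f*h) - b*(d*i - f*g) + c*(d*h - e*g), where the 3×3 is [[a, b, c], [d, e, f], [g, h, i]].
Minor M_00 = (-5)*(4) - (9)*(8) = -20 - 72 = -92.
Minor M_01 = (0)*(4) - (9)*(-4) = 0 + 36 = 36.
Minor M_02 = (0)*(8) - (-5)*(-4) = 0 - 20 = -20.
det(X) = (2)*(-92) - (-8)*(36) + (2)*(-20) = -184 + 288 - 40 = 64.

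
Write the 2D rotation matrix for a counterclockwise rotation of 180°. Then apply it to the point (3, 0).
R = [[-1, 0], [0, -1]]; R·(3, 0) = (-3, 0)

Rotation matrix formula: R(θ) = [[cos θ, -sin θ], [sin θ, cos θ]]
For θ = 180°:
cos(180°) = -1
sin(180°) = 0
R = [[-1, 0], [0, -1]]
Apply to (3, 0): [-1·3 + (0)·0, 0·3 + -1·0] = (-3, 0)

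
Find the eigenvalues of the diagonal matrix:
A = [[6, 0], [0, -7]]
λ₁ = 6, λ₂ = -7

The characteristic polynomial of A is det(A - λI) = (6 - λ)(-7 - λ) = 0.
The roots are λ = 6 and λ = -7, so the eigenvalues are the diagonal entries.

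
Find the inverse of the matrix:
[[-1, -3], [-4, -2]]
[[1/5, -3/10], [-2/5, 1/10]]

For [[a,b],[c,d]], inverse = (1/det)·[[d,-b],[-c,a]]
det = -1·-2 - -3·-4 = -10
Inverse = (1/-10)·[[-2, 3], [4, -1]]
        = [[1/5, -3/10], [-2/5, 1/10]]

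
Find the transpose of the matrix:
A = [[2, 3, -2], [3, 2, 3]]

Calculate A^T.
[[2, 3], [3, 2], [-2, 3]]

The transpose sends entry (i,j) to (j,i); rows become columns.
Row 0 of A: [2, 3, -2] -> column 0 of A^T.
Row 1 of A: [3, 2, 3] -> column 1 of A^T.
A^T = [[2, 3], [3, 2], [-2, 3]]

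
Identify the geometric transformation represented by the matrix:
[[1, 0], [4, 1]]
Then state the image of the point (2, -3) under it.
vertical shear with factor 4; image of (2, -3) is (2, 5)

The matrix [[1, 0], [k, 1]] sends (x, y) to (x, 4x + y), leaving the x-coordinate fixed: a vertical shear.
The matrix [[1, 0], [4, 1]] represents: vertical shear with factor 4.
Applying it to (2, -3): [1·2 + 0·-3, 4·2 + 1·-3] = (2, 5).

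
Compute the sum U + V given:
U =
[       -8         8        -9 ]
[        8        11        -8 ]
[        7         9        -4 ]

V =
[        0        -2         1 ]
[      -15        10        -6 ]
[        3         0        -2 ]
U + V =
[       -8         6        -8 ]
[       -7        21       -14 ]
[       10         9        -6 ]

Matrix addition is elementwise: (U+V)[i][j] = U[i][j] + V[i][j].
  (U+V)[0][0] = (-8) + (0) = -8
  (U+V)[0][1] = (8) + (-2) = 6
  (U+V)[0][2] = (-9) + (1) = -8
  (U+V)[1][0] = (8) + (-15) = -7
  (U+V)[1][1] = (11) + (10) = 21
  (U+V)[1][2] = (-8) + (-6) = -14
  (U+V)[2][0] = (7) + (3) = 10
  (U+V)[2][1] = (9) + (0) = 9
  (U+V)[2][2] = (-4) + (-2) = -6
U + V =
[       -8         6        -8 ]
[       -7        21       -14 ]
[       10         9        -6 ]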